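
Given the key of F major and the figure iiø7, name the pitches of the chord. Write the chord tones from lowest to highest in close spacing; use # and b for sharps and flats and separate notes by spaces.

G Bb Db F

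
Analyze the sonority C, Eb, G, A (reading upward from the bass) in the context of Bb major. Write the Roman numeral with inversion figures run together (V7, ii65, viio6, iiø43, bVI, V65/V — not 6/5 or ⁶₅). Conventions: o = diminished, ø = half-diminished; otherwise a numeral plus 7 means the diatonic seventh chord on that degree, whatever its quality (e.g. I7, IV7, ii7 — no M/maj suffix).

The pitches A-C-Eb-G form a half-diminished seventh chord rooted on A.
A is scale degree 7 in Bb major, and a half-diminished seventh chord on that degree is written viiø7.
With C in the bass the chord is in first inversion, so the figured bass is 65.

viiø65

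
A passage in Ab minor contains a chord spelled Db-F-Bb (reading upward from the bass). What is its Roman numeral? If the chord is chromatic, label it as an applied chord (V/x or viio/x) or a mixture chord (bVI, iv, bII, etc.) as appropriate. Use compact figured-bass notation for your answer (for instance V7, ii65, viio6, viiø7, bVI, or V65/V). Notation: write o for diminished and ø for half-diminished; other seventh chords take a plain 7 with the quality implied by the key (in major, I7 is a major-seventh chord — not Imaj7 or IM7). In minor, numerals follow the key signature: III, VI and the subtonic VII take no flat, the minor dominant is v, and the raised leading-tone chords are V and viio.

The pitches Bb-Db-F form a minor triad rooted on Bb.
Bb is the second degree of Ab minor. This is the minor supertonic, borrowed from the parallel major (the Dorian ii).
With Db in the bass the chord is in first inversion, so the figured bass is 6.

ii6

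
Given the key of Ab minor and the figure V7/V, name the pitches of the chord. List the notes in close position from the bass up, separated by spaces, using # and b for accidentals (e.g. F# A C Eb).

Bb D F Ab

The slash means an applied dominant: we want the dominant of V. In Ab minor, V is Eb major, and its dominant is built on Bb.
Building a dominant seventh chord on Bb gives Bb-D-F-Ab.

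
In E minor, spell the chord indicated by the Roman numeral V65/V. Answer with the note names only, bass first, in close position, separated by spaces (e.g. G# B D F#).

A# C# E F#

The slash means an applied dominant: we want the dominant of V. In E minor, V is B major, and its dominant is built on F#.
Building a dominant seventh chord on F# gives F#-A#-C#-E.
With the 65 figure the chord is in first inversion; from the bass A# upward in close position it reads A#-C#-E-F#.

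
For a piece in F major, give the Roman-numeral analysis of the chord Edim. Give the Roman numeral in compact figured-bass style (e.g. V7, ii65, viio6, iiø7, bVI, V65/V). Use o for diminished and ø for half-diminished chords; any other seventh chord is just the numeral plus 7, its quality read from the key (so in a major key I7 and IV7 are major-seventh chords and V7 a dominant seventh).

viio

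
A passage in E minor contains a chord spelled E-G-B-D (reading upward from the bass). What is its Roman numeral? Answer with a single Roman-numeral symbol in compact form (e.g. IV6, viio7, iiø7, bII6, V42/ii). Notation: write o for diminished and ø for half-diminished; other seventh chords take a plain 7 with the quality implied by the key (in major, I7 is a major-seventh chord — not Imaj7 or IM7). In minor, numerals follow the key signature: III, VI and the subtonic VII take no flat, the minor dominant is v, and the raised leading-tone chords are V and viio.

i7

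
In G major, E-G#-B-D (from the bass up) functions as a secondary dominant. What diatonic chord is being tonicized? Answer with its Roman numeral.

ii

The chord is a dominant seventh chord on E.
A dominant resolves down a perfect fifth: E → A. In G major, A is scale degree 2, i.e. ii.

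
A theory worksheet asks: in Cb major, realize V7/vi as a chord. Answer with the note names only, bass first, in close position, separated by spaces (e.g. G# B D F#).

Eb G Bb Db

V7/vi is a secondary dominant — the dominant seventh of vi. vi in Cb major is Ab, so the applied chord's root is Eb, a perfect fifth above.
Building a dominant seventh chord on Eb gives Eb-G-Bb-Db.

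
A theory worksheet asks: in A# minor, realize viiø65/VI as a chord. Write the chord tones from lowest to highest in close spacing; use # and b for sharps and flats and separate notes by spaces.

The slash marks an applied leading-tone chord: viio of VI. In A# minor, VI is F#, so the leading tone to it is E#, a half step below.
Building a half-diminished seventh chord on E# gives E#-G#-B-D#.
With the 65 figure the chord is in first inversion; from the bass G# upward in close position it reads G#-B-D#-E#.

G# B D# E#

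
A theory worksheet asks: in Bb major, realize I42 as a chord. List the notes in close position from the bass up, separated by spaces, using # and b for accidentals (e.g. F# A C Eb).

A Bb D F

The numeral's case and figure indicate a major seventh chord. In Bb major its root, the first degree, is Bb.
Stacking thirds from Bb gives Bb-D-F-A.
The figured bass 42 indicates third inversion, placing the seventh (A) in the bass: A-Bb-D-F.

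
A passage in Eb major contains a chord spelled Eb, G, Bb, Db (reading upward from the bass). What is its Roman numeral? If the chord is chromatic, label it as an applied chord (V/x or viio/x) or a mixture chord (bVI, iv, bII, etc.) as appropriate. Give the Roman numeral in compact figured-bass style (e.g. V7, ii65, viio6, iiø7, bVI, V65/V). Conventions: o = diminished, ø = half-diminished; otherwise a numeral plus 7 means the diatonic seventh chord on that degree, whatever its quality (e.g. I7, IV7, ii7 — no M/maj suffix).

Stacked in thirds the chord is Eb-G-Bb-Db: a dominant seventh chord on Eb.
Eb is not a diatonic chord root with this quality in Eb major, but it lies a perfect fifth above Ab (IV), so the chord functions as an applied dominant of IV.

V7/IV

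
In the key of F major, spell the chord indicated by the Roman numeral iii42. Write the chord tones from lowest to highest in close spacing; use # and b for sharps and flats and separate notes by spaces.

In F major, the mediant is A, and the diatonic chord built there is a minor seventh chord.
Stacking thirds from A gives A-C-E-G.
With the 42 figure the chord is in third inversion; from the bass G upward in close position it reads G-A-C-E.

G A C E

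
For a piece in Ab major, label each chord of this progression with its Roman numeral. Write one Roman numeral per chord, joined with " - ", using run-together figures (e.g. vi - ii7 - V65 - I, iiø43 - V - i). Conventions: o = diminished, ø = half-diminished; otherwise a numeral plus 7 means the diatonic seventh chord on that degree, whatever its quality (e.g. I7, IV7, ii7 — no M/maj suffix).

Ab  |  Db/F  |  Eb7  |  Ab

I - IV6 - V7 - I

Ab: root Ab is the tonic; major triad there is I.
Db/F: root Db is the subdominant; major triad there is IV6.
Eb7: root Eb is the dominant; dominant seventh chord there is V7.
Ab: root Ab is the tonic; major triad there is I.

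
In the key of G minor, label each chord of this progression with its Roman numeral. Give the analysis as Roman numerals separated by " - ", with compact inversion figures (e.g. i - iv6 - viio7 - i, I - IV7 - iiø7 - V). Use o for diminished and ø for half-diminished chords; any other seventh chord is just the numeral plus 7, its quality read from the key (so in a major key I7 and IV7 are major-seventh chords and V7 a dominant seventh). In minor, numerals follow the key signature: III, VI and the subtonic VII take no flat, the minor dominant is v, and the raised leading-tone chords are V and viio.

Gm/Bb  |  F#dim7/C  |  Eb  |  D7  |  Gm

i6 - viio43 - VI - V7 - i

Gm/Bb: root G is the tonic; minor triad there is i6.
F#dim7/C has root F#, degree 7 in G minor, so viio43.
Eb has root Eb, degree 6 in G minor, so VI.
D7 has root D, degree 5 in G minor, so V7.
Gm: root G is the tonic; minor triad there is i.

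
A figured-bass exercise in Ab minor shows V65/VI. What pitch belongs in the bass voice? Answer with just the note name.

Eb

The applied chord V65/VI is rooted on Cb: Cb-Eb-Gb-Bbb.
The figure 65 means first inversion — the third is in the bass.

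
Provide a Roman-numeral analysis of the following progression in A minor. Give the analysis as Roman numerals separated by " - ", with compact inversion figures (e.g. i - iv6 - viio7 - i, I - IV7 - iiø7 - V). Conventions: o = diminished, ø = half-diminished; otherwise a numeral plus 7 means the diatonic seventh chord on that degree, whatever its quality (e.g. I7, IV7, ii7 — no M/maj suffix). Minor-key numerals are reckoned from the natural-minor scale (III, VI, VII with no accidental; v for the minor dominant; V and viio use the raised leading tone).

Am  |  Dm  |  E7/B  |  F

i - iv - V43 - VI

Am has root A, degree 1 in A minor, so i.
Dm: root D is the subdominant; minor triad there is iv.
E7/B: dominant seventh chord on E = scale degree 5 → V43.
F: root F is the submediant; major triad there is VI.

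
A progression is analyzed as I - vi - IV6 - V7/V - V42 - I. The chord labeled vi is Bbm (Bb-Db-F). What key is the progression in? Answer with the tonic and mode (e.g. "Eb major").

Db major

The chord Bbm is a minor triad rooted on Bb; its label is vi.
Counting down 5 scale steps from Bb places the tonic on Db; a minor triad on degree 6 is diatonic only in major.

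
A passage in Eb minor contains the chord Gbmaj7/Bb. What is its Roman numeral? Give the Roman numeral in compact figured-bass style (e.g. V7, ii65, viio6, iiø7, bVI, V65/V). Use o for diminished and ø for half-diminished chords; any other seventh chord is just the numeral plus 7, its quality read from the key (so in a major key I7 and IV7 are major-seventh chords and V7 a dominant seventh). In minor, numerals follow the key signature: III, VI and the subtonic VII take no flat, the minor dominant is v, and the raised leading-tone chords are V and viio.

The pitches Gb-Bb-Db-F form a major seventh chord rooted on Gb.
Gb is scale degree 3 in Eb minor, and a major seventh chord on that degree is written III7.
With Bb in the bass the chord is in first inversion, so the figured bass is 65.

III65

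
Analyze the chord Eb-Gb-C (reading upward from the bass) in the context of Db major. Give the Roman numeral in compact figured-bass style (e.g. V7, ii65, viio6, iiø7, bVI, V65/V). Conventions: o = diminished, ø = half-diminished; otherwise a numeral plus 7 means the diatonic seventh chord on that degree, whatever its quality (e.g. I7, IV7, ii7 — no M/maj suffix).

viio6

The pitches C-Eb-Gb form a diminished triad rooted on C.
In Db major, C is the leading tone; the diatonic diminished triad there is viio.
With Eb in the bass the chord is in first inversion, so the figured bass is 6.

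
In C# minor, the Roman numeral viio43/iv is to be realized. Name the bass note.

The applied chord viio43/iv is rooted on E#: E#-G#-B-D.
The figure 43 means second inversion — the fifth is in the bass.

B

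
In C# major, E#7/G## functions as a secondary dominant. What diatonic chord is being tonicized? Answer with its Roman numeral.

vi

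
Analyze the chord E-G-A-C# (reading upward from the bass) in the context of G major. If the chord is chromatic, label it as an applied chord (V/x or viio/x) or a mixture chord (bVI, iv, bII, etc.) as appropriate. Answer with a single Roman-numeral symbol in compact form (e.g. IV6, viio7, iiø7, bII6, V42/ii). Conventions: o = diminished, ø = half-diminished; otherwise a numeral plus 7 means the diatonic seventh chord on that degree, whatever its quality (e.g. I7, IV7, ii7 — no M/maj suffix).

The pitches A-C#-E-G form a dominant seventh chord rooted on A.
A is not a diatonic chord root with this quality in G major, but it lies a perfect fifth above D (V), so the chord functions as an applied dominant of V.
With E in the bass the chord is in second inversion, so the figured bass is 43.

V43/V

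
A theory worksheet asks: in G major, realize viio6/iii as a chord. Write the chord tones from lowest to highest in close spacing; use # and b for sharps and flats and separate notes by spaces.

The slash marks an applied leading-tone chord: viio of iii. In G major, iii is B, so the leading tone to it is A#, a half step below.
Building a diminished triad on A# gives A#-C#-E.
The figured bass 6 indicates first inversion, placing the third (C#) in the bass: C#-E-A#.

C# E A#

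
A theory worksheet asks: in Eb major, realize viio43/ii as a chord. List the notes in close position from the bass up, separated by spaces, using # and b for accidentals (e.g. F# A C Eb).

The slash marks an applied leading-tone chord: viio of ii. In Eb major, ii is F, so the leading tone to it is E, a half step below.
Building a fully diminished seventh chord on E gives E-G-Bb-Db.
The figured bass 43 indicates second inversion, placing the fifth (Bb) in the bass: Bb-Db-E-G.

Bb Db E G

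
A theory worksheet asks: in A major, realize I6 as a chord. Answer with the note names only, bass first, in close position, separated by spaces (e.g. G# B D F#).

The numeral's case and figure indicate a major triad. In A major its root, the tonic, is A.
That chord is spelled A-C#-E.
With the 6 figure the chord is in first inversion; from the bass C# upward in close position it reads C#-E-A.

C# E A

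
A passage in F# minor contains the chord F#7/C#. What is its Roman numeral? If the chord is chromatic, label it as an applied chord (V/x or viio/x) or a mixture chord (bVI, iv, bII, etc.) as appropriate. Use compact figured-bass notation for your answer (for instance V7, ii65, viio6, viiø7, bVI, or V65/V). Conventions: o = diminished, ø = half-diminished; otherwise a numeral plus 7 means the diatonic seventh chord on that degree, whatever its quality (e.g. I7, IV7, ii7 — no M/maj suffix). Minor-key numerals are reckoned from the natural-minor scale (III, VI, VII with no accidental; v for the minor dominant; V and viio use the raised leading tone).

Stacked in thirds the chord is F#-A#-C#-E: a dominant seventh chord on F#.
F# is not a diatonic chord root with this quality in F# minor, but it lies a perfect fifth above B (iv), so the chord functions as an applied dominant of iv.
With C# in the bass the chord is in second inversion, so the figured bass is 43.

V43/iv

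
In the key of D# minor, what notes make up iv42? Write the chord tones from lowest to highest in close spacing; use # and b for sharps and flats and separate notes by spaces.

F# G# B D#

The numeral's case and figure indicate a minor seventh chord. In D# minor its root, the subdominant, is G#.
That chord is spelled G#-B-D#-F#.
With the 42 figure the chord is in third inversion; from the bass F# upward in close position it reads F#-G#-B-D#.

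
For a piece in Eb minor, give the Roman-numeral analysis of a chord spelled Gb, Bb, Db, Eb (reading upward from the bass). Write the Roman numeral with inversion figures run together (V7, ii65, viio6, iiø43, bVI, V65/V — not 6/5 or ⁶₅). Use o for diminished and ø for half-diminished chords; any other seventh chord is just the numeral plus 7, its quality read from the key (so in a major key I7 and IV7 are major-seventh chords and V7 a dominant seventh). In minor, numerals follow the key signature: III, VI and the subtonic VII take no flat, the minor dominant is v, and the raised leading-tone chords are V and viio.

Stacked in thirds the chord is Eb-Gb-Bb-Db: a minor seventh chord on Eb.
In Eb minor, Eb is the tonic; the diatonic minor seventh chord there is i7.
With Gb in the bass the chord is in first inversion, so the figured bass is 65.

i65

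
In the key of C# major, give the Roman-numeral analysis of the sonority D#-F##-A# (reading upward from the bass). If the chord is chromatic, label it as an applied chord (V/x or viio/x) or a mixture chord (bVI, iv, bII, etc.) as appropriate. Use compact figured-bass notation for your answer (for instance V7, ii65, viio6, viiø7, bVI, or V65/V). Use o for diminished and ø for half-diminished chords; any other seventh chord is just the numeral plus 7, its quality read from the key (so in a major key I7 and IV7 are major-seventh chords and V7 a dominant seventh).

The pitches D#-F##-A# form a major triad rooted on D#.
D# is not a diatonic chord root with this quality in C# major, but it lies a perfect fifth above G# (V), so the chord functions as an applied dominant of V.

V/V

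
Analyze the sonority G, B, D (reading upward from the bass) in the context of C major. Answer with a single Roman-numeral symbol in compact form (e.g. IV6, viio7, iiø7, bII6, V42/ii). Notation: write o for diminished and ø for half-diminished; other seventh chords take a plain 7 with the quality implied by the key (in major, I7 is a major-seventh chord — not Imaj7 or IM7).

V

The pitches G-B-D form a major triad rooted on G.
G is scale degree 5 in C major, and a major triad on that degree is written V.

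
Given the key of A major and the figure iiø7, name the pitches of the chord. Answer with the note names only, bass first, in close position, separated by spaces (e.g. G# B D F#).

iiø7 is the half-diminished supertonic seventh, borrowed from the parallel minor. In A major that root is B.
So the chord is B-D-F-A, a half-diminished seventh chord.

B D F A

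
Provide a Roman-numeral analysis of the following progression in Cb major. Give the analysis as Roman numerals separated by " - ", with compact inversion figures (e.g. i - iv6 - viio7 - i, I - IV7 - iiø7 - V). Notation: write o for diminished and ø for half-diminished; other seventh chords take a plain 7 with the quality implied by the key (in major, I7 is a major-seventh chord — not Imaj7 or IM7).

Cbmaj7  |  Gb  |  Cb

I7 - V - I

Cbmaj7: major seventh chord on Cb = scale degree 1 → I7.
Gb has root Gb, degree 5 in Cb major, so V.
Cb has root Cb, degree 1 in Cb major, so I.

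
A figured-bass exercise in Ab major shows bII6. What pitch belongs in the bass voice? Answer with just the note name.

Db

bII in Ab major has root Bbb; the chord is Bbb-Db-Fb.
The figure 6 means first inversion — the third is in the bass.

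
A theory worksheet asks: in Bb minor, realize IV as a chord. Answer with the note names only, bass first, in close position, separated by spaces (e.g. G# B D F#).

Scale degree 4 in Bb minor is Eb; here the chord built on it is altered to a major triad. IV is the major subdominant, borrowed from the parallel major.
So the chord is Eb-G-Bb.

Eb G Bb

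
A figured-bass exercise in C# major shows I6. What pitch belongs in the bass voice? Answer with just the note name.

I in C# major has root C#; the chord is C#-E#-G#.
The figure 6 means first inversion — the third is in the bass.

E#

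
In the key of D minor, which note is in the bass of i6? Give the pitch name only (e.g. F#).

F

i in D minor has root D; the chord is D-F-A.
The figure 6 means first inversion — the third is in the bass.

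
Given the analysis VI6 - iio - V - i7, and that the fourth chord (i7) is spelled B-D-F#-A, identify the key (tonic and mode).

B minor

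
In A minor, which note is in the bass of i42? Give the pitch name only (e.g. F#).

G

i in A minor has root A; the chord is A-C-E-G.
The figure 42 means third inversion — the seventh is in the bass.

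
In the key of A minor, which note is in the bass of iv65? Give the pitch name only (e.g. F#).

iv in A minor has root D; the chord is D-F-A-C.
The figure 65 means first inversion — the third is in the bass.

F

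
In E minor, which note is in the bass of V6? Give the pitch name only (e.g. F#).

V in E minor has root B; the chord is B-D#-F#.
The figure 6 means first inversion — the third is in the bass.

D#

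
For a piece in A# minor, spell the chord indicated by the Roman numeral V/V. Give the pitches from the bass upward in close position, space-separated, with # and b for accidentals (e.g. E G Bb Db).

B# D## F##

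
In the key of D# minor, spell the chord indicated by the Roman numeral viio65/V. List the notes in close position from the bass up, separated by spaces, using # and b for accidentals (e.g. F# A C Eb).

B# D# F# G##

viio65/V is a secondary leading-tone chord. The target V is A# in D# minor; the applied chord is rooted a semitone below, on G##.
Building a fully diminished seventh chord on G## gives G##-B#-D#-F#.
The figured bass 65 indicates first inversion, placing the third (B#) in the bass: B#-D#-F#-G##.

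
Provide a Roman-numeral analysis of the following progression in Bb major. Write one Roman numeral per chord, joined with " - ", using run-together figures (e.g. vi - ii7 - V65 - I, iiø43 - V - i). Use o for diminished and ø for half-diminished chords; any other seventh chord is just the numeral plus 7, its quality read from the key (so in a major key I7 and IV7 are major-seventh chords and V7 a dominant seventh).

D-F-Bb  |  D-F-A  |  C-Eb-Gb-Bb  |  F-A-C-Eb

I6 - iii - iiø7 - V7

D-F-Bb: root Bb is the tonic; major triad there is I6.
D-F-A: minor triad on D = scale degree 3 → iii.
C-Eb-Gb-Bb: half-diminished seventh chord on C — chromatic; iiø7 (borrowed from the parallel minor).
F-A-C-Eb: dominant seventh chord on F = scale degree 5 → V7.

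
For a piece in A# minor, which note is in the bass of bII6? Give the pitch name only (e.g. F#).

D#

bII in A# minor has root B; the chord is B-D#-F#.
The figure 6 means first inversion — the third is in the bass.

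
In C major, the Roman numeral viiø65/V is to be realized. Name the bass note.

The applied chord viiø65/V is rooted on F#: F#-A-C-E.
The figure 65 means first inversion — the third is in the bass.

A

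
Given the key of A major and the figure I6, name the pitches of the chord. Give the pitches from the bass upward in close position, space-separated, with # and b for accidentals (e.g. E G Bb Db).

The numeral's case and figure indicate a major triad. In A major its root, the first degree, is A.
That chord is spelled A-C#-E.
With the 6 figure the chord is in first inversion; from the bass C# upward in close position it reads C#-E-A.

C# E A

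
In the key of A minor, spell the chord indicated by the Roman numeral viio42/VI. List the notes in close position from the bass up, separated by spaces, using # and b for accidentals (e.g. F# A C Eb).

The slash marks an applied leading-tone chord: viio of VI. In A minor, VI is F, so the leading tone to it is E, a half step below.
Building a fully diminished seventh chord on E gives E-G-Bb-Db.
The figured bass 42 indicates third inversion, placing the seventh (Db) in the bass: Db-E-G-Bb.

Db E G Bb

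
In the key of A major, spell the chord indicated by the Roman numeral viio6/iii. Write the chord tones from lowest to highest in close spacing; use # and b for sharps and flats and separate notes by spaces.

D# F# B#

The slash marks an applied leading-tone chord: viio of iii. In A major, iii is C#, so the leading tone to it is B#, a half step below.
Building a diminished triad on B# gives B#-D#-F#.
With the 6 figure the chord is in first inversion; from the bass D# upward in close position it reads D#-F#-B#.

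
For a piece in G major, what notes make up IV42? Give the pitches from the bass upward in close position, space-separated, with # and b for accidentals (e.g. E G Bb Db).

B C E G

The numeral's case and figure indicate a major seventh chord. In G major its root, scale degree 4, is C.
Stacking thirds from C gives C-E-G-B.
The figured bass 42 indicates third inversion, placing the seventh (B) in the bass: B-C-E-G.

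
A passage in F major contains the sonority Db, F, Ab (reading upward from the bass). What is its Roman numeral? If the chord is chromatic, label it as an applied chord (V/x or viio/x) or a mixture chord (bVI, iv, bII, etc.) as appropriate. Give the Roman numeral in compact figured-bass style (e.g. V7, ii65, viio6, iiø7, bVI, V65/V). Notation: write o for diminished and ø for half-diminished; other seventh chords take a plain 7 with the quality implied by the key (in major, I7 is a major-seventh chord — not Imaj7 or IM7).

Stacked in thirds the chord is Db-F-Ab: a major triad on Db.
Db is the lowered sixth degree of F major (diatonic 6 would be D). This is a major triad on the lowered sixth degree, borrowed from the parallel minor.

bVI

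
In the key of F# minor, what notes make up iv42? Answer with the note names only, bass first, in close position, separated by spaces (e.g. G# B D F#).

The numeral's case and figure indicate a minor seventh chord. In F# minor its root, the subdominant, is B.
Stacking thirds from B gives B-D-F#-A.
The figured bass 42 indicates third inversion, placing the seventh (A) in the bass: A-B-D-F#.

A B D F#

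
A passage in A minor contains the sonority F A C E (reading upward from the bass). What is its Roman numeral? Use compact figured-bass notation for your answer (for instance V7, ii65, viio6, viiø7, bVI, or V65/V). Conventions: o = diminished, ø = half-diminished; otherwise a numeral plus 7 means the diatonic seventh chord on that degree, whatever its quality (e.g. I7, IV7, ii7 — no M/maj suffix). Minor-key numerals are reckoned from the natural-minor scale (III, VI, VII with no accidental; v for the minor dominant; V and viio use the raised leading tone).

VI7

Stacked in thirds the chord is F-A-C-E: a major seventh chord on F.
F is scale degree 6 in A minor, and a major seventh chord on that degree is written VI7.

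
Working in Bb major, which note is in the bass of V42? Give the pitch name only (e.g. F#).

Eb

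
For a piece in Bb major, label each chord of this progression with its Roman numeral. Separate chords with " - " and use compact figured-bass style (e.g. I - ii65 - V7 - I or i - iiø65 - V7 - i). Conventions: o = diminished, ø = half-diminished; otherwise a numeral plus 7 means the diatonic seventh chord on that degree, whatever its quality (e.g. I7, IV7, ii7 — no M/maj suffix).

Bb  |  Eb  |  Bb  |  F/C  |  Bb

I - IV - I - V64 - I

Bb has root Bb, degree 1 in Bb major, so I.
Eb: major triad on Eb = scale degree 4 → IV.
Bb has root Bb, degree 1 in Bb major, so I.
F/C: major triad on F = scale degree 5 → V64.
Bb: root Bb is the tonic; major triad there is I.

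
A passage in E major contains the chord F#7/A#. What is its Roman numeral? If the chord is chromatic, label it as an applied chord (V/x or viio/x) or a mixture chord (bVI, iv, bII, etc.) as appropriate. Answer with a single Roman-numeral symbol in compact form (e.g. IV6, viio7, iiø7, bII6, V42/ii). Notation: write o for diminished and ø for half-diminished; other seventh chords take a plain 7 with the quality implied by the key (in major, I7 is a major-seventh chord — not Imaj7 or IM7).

V65/V

The pitches F#-A#-C#-E form a dominant seventh chord rooted on F#.
F# is not a diatonic chord root with this quality in E major, but it lies a perfect fifth above B (V), so the chord functions as an applied dominant of V.
With A# in the bass the chord is in first inversion, so the figured bass is 65.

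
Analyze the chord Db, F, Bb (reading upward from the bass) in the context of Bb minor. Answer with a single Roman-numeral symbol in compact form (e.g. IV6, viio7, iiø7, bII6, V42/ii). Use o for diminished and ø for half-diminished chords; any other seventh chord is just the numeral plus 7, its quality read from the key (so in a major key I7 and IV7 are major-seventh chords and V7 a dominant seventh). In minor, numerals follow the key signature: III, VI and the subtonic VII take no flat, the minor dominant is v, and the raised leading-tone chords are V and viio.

i6

The pitches Bb-Db-F form a minor triad rooted on Bb.
In Bb minor, Bb is the tonic; the diatonic minor triad there is i.
With Db in the bass the chord is in first inversion, so the figured bass is 6.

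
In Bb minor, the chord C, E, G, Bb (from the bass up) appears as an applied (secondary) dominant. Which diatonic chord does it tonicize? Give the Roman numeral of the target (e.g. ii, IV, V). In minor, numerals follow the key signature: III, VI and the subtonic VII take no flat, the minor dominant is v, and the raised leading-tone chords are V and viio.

The chord is a dominant seventh chord on C.
A dominant resolves down a perfect fifth: C → F. In Bb minor, F is scale degree 5, i.e. V.

V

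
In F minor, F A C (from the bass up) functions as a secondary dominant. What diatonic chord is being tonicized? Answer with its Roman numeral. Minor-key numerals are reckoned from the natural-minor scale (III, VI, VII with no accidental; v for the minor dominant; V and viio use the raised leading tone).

The chord is a major triad on F.
A dominant resolves down a perfect fifth: F → Bb. In F minor, Bb is scale degree 4, i.e. iv.

iv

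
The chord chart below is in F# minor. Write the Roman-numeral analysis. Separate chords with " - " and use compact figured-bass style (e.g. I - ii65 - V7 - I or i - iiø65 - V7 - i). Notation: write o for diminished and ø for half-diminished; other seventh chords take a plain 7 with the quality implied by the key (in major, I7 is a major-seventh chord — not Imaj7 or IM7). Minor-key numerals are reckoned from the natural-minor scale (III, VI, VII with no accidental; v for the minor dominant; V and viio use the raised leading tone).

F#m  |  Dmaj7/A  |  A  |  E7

i - VI43 - III - VII7

F#m: root F# is the tonic; minor triad there is i.
Dmaj7/A: major seventh chord on D = scale degree 6 → VI43.
A: major triad on A = scale degree 3 → III.
E7 has root E, degree 7 in F# minor, so VII7.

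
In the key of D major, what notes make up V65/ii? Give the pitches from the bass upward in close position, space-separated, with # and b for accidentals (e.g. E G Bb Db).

D# F# A B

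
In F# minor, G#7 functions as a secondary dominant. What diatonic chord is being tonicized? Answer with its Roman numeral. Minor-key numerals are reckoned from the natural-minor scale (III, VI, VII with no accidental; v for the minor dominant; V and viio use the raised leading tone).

V

The chord is a dominant seventh chord on G#.
A dominant resolves down a perfect fifth: G# → C#. In F# minor, C# is scale degree 5, i.e. V.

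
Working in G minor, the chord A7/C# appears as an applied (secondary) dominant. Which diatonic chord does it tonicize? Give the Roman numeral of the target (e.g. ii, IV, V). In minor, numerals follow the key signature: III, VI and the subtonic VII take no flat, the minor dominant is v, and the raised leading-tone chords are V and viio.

The chord is a dominant seventh chord on A.
A dominant resolves down a perfect fifth: A → D. In G minor, D is scale degree 5, i.e. V.

V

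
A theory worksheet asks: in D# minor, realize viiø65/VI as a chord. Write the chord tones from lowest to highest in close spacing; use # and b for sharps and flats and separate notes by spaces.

C# E G# A#

The slash marks an applied leading-tone chord: viio of VI. In D# minor, VI is B, so the leading tone to it is A#, a half step below.
Building a half-diminished seventh chord on A# gives A#-C#-E-G#.
With the 65 figure the chord is in first inversion; from the bass C# upward in close position it reads C#-E-G#-A#.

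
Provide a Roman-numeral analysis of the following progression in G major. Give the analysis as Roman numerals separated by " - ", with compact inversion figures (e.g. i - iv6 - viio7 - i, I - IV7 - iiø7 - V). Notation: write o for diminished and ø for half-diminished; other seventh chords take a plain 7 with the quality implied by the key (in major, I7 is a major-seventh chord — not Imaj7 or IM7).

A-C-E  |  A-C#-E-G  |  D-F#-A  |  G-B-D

ii - V7/V - V - I

A-C-E: root A is the supertonic; minor triad there is ii.
A-C#-E-G: chromatic; A is V of V, so V7/V.
D-F#-A: root D is the dominant; major triad there is V.
G-B-D: major triad on G = scale degree 1 → I.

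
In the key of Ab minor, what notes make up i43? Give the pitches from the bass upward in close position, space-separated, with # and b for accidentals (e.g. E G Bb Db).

Eb Gb Ab Cb

The numeral's case and figure indicate a minor seventh chord. In Ab minor its root, scale degree 1, is Ab.
That chord is spelled Ab-Cb-Eb-Gb.
With the 43 figure the chord is in second inversion; from the bass Eb upward in close position it reads Eb-Gb-Ab-Cb.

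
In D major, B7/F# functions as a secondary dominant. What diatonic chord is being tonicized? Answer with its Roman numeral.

The chord is a dominant seventh chord on B.
A dominant resolves down a perfect fifth: B → E. In D major, E is scale degree 2, i.e. ii.

ii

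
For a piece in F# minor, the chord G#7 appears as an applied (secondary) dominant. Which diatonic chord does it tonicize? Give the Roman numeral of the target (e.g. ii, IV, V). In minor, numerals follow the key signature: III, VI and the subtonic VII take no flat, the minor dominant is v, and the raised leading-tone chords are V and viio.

V

The chord is a dominant seventh chord on G#.
A dominant resolves down a perfect fifth: G# → C#. In F# minor, C# is scale degree 5, i.e. V.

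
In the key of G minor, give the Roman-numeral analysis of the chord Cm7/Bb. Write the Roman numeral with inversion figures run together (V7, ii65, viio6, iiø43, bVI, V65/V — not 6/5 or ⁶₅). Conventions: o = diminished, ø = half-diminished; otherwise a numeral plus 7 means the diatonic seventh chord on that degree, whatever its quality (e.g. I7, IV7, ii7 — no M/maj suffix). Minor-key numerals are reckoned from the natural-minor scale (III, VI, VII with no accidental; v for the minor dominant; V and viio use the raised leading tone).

The pitches C-Eb-G-Bb form a minor seventh chord rooted on C.
C is scale degree 4 in G minor, and a minor seventh chord on that degree is written iv7.
With Bb in the bass the chord is in third inversion, so the figured bass is 42.

iv42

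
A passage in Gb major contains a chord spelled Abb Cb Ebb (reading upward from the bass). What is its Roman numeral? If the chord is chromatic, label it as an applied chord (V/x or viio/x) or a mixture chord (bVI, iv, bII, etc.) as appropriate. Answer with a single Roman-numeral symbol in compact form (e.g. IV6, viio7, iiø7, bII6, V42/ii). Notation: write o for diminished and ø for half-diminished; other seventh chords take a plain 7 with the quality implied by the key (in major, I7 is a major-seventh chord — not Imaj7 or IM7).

bII

Stacked in thirds the chord is Abb-Cb-Ebb: a major triad on Abb.
Abb is the lowered second degree of Gb major (diatonic 2 would be Ab). This is the Neapolitan chord — a major triad on the lowered second degree.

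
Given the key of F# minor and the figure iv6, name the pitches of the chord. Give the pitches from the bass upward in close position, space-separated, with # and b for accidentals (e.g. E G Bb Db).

D F# B

The numeral's case and figure indicate a minor triad. In F# minor its root, the fourth degree, is B.
That chord is spelled B-D-F#.
The figured bass 6 indicates first inversion, placing the third (D) in the bass: D-F#-B.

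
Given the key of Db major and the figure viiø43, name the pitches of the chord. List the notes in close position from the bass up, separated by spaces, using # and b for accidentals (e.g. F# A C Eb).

In Db major, the seventh degree is C, and the diatonic chord built there is a half-diminished seventh chord.
Stacking thirds from C gives C-Eb-Gb-Bb.
With the 43 figure the chord is in second inversion; from the bass Gb upward in close position it reads Gb-Bb-C-Eb.

Gb Bb C Eb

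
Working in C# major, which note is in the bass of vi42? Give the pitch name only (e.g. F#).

vi in C# major has root A#; the chord is A#-C#-E#-G#.
The figure 42 means third inversion — the seventh is in the bass.

G#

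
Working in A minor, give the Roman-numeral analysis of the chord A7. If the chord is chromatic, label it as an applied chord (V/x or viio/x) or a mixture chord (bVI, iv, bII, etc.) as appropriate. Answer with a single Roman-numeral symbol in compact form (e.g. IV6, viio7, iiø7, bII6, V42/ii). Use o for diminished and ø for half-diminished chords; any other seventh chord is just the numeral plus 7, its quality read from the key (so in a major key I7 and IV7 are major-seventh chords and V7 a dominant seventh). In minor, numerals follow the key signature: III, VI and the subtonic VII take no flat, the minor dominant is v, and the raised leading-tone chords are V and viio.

V7/iv

The pitches A-C#-E-G form a dominant seventh chord rooted on A.
A is not a diatonic chord root with this quality in A minor, but it lies a perfect fifth above D (iv), so the chord functions as an applied dominant of iv.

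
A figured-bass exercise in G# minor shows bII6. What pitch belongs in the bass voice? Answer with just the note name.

C#

bII in G# minor has root A; the chord is A-C#-E.
The figure 6 means first inversion — the third is in the bass.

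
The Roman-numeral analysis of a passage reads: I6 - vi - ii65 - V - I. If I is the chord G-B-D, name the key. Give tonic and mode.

G major

I is given as G-B-D — a major triad with root G.
If G is scale degree 1 and the mode makes that degree carry a major triad, the tonic is G and the mode is major.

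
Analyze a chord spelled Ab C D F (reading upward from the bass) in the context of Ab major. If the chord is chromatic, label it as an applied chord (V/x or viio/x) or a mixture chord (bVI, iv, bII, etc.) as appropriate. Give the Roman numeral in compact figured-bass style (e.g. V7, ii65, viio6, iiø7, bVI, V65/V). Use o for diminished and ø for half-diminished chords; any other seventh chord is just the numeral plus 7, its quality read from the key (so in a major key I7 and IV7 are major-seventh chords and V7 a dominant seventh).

viiø43/V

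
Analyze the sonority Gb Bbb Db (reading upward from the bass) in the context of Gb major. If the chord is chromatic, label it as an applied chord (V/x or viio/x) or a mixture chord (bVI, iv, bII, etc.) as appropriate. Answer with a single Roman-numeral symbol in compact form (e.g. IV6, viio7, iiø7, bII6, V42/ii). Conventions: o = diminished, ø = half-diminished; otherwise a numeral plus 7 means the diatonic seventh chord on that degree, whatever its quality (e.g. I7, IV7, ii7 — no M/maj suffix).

i

The pitches Gb-Bbb-Db form a minor triad rooted on Gb.
Gb is the first degree of Gb major. This is the minor tonic, borrowed from the parallel minor.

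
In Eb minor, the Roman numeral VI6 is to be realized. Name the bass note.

Eb

VI in Eb minor has root Cb; the chord is Cb-Eb-Gb.
The figure 6 means first inversion — the third is in the bass.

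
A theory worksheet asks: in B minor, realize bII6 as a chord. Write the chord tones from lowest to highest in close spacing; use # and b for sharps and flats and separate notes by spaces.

E G C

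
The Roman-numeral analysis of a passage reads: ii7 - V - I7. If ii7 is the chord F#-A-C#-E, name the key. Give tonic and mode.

The anchor chord is a minor seventh chord on F#, labeled ii7.
ii7 on F# implies F# is the supertonic; that puts the tonic at E, and the lowercase numeral fits major mode.

E major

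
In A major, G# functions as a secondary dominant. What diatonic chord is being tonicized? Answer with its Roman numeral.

The chord is a major triad on G#.
A dominant resolves down a perfect fifth: G# → C#. In A major, C# is scale degree 3, i.e. iii.

iii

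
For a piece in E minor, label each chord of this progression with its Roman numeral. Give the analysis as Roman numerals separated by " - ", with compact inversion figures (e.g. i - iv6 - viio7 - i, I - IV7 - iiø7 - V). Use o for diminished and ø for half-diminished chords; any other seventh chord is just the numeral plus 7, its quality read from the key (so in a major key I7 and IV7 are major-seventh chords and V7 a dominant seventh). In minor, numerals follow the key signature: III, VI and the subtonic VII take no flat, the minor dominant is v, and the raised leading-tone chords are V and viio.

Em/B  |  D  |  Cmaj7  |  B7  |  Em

Em/B has root E, degree 1 in E minor, so i64.
D: root D is the subtonic; major triad there is VII.
Cmaj7: major seventh chord on C = scale degree 6 → VI7.
B7: root B is the dominant; dominant seventh chord there is V7.
Em: root E is the tonic; minor triad there is i.

i64 - VII - VI7 - V7 - i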